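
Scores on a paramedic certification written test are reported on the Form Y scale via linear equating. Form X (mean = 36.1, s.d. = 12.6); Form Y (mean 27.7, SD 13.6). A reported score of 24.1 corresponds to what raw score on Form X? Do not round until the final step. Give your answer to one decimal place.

Invert y = (SD_Y/SD_X)(x − M_X) + M_Y:
x = (SD_X/SD_Y)(y − M_Y) + M_X = (12.6/13.6)(24.1 − 27.7) + 36.1
x = 0.926471 × -3.600 + 36.1 = 32.8

32.8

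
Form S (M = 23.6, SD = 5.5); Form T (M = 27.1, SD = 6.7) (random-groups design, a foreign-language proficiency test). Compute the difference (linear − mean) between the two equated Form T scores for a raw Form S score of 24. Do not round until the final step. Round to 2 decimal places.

0.09

Mean-equated: 24 + (27.1 − 23.6) = 27.50
Linear-equated: (6.7/5.5)(24 − 23.6) + 27.1 = 27.587
Difference = 27.587 − 27.50 = 0.09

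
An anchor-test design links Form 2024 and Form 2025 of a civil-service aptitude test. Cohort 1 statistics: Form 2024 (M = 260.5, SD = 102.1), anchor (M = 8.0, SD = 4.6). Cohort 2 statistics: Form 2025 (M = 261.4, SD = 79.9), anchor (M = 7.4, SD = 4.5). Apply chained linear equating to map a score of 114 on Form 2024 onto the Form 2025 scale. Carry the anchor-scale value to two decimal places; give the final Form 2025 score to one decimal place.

Form 2024 → anchor (Cohort 1): v = (4.6/102.1)(114 − 260.5) + 8.0 = 1.40
anchor → Form 2025 (Cohort 2): y = (79.9/4.5)(1.40 − 7.4) + 261.4 = 154.9

154.9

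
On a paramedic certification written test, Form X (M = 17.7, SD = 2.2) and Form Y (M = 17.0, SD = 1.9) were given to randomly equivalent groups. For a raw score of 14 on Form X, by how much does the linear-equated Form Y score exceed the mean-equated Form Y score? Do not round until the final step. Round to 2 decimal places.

Mean-equated: 14 + (17.0 − 17.7) = 13.30
Linear-equated: (1.9/2.2)(14 − 17.7) + 17.0 = 13.805
Difference = 13.805 − 13.30 = 0.50

0.50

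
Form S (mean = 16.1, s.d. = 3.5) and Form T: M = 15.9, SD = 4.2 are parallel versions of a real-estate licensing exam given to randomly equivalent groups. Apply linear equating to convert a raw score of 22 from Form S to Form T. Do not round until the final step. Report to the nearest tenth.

23.0

Linear equating: y = (SD_Y/SD_X)(x − M_X) + M_Y
y = (4.2/3.5)(22 − 16.1) + 15.9
y = 1.200000 × 5.9 + 15.9 = 7.0800 + 15.9 = 23.0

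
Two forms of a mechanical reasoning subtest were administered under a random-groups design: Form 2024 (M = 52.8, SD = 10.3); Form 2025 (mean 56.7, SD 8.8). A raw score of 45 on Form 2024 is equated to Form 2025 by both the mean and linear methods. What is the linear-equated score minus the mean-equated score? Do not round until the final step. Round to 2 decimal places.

1.14

Mean-equated: 45 + (56.7 − 52.8) = 48.90
Linear-equated: (8.8/10.3)(45 − 52.8) + 56.7 = 50.036
Difference = 50.036 − 48.90 = 1.14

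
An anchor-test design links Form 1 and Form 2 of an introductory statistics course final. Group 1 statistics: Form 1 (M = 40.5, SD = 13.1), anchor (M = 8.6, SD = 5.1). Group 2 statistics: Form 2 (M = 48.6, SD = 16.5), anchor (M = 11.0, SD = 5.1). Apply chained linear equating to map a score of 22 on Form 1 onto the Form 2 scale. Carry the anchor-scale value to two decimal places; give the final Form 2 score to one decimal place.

Form 1 → anchor (Group 1): v = (5.1/13.1)(22 − 40.5) + 8.6 = 1.40
anchor → Form 2 (Group 2): y = (16.5/5.1)(1.40 − 11.0) + 48.6 = 17.5

17.5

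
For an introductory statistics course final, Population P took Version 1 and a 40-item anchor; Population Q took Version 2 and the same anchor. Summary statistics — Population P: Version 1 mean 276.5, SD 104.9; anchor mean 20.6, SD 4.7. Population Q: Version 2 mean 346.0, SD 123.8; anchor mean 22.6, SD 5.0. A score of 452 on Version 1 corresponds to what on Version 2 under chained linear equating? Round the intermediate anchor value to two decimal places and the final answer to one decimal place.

Version 1 → anchor (Population P): v = (4.7/104.9)(452 − 276.5) + 20.6 = 28.46
anchor → Version 2 (Population Q): y = (123.8/5.0)(28.46 − 22.6) + 346.0 = 491.1

491.1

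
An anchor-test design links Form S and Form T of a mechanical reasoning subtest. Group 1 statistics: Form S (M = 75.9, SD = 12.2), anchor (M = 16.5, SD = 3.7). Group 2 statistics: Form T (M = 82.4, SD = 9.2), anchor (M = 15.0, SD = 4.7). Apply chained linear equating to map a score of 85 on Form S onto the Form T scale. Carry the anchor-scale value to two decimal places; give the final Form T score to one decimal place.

90.7

Form S → anchor (Group 1): v = (3.7/12.2)(85 − 75.9) + 16.5 = 19.26
anchor → Form T (Group 2): y = (9.2/4.7)(19.26 − 15.0) + 82.4 = 90.7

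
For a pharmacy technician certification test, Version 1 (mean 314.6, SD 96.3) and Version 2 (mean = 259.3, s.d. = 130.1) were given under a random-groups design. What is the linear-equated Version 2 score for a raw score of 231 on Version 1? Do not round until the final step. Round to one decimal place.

146.4

Linear equating: y = (SD_Y/SD_X)(x − M_X) + M_Y
y = (130.1/96.3)(231 − 314.6) + 259.3
y = 1.350987 × -83.6 + 259.3 = -112.9425 + 259.3 = 146.4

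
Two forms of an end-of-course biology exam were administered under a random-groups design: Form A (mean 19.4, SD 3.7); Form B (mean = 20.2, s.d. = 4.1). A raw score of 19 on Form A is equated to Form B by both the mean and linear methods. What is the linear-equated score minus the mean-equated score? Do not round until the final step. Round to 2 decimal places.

-0.04

Mean-equated: 19 + (20.2 − 19.4) = 19.80
Linear-equated: (4.1/3.7)(19 − 19.4) + 20.2 = 19.757
Difference = 19.757 − 19.80 = -0.04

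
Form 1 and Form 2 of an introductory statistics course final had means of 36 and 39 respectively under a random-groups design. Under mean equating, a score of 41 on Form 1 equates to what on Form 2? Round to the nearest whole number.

44

Mean equating: y = x + (M_Y − M_X) = 41 + (39 − 36) = 44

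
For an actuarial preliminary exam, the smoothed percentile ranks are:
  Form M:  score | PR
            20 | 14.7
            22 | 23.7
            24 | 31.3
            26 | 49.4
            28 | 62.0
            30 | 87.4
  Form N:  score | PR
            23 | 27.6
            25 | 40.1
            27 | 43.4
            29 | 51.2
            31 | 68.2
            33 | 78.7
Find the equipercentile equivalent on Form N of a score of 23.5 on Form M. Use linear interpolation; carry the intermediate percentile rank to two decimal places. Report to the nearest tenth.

PR of 23.5 on Form M: 23.7 + (23.5 − 22)/(24 − 22) × (31.3 − 23.7) = 29.40
On Form N, PR 29.40 falls between score 23 (PR 27.6) and 25 (PR 40.1).
Interpolate: 23 + (29.40 − 27.6)/(40.1 − 27.6) × (25 − 23) = 23.3

23.3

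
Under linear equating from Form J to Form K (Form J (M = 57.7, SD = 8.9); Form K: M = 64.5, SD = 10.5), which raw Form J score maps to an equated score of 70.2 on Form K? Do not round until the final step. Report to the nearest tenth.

62.5

Invert y = (SD_Y/SD_X)(x − M_X) + M_Y:
x = (SD_X/SD_Y)(y − M_Y) + M_X = (8.9/10.5)(70.2 − 64.5) + 57.7
x = 0.847619 × 5.700 + 57.7 = 62.5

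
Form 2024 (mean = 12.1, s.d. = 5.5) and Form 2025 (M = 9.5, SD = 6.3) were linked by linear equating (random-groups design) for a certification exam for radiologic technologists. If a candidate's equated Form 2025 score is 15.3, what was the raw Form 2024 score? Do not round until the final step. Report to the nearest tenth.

17.2

Invert y = (SD_Y/SD_X)(x − M_X) + M_Y:
x = (SD_X/SD_Y)(y − M_Y) + M_X = (5.5/6.3)(15.3 − 9.5) + 12.1
x = 0.873016 × 5.800 + 12.1 = 17.2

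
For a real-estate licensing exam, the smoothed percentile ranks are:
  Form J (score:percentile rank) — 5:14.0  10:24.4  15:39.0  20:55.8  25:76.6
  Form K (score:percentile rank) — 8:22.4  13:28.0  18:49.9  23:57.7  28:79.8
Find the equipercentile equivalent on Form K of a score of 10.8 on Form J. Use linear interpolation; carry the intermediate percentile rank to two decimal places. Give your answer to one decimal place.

11.9

PR of 10.8 on Form J: 24.4 + (10.8 − 10)/(15 − 10) × (39.0 − 24.4) = 26.74
On Form K, PR 26.74 falls between score 8 (PR 22.4) and 13 (PR 28.0).
Interpolate: 8 + (26.74 − 22.4)/(28.0 − 22.4) × (13 − 8) = 11.9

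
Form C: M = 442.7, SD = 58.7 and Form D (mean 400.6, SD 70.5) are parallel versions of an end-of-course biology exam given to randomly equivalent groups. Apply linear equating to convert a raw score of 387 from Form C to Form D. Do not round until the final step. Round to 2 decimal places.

Linear equating: y = (SD_Y/SD_X)(x − M_X) + M_Y
y = (70.5/58.7)(387 − 442.7) + 400.6
y = 1.201022 × -55.7 + 400.6 = -66.8969 + 400.6 = 333.70

333.70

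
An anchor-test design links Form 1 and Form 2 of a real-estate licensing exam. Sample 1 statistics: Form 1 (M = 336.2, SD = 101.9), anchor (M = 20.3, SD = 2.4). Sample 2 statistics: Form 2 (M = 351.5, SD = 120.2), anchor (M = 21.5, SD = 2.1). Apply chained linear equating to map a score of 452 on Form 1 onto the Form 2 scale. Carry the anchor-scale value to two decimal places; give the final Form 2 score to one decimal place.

439.1

Form 1 → anchor (Sample 1): v = (2.4/101.9)(452 − 336.2) + 20.3 = 23.03
anchor → Form 2 (Sample 2): y = (120.2/2.1)(23.03 − 21.5) + 351.5 = 439.1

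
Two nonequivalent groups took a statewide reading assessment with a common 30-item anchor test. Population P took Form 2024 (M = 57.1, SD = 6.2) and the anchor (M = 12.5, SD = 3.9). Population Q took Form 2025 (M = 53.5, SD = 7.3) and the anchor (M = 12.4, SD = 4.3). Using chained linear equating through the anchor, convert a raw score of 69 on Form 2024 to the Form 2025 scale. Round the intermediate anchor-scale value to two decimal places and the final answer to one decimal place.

Form 2024 → anchor (Population P): v = (3.9/6.2)(69 − 57.1) + 12.5 = 19.99
anchor → Form 2025 (Population Q): y = (7.3/4.3)(19.99 − 12.4) + 53.5 = 66.4

66.4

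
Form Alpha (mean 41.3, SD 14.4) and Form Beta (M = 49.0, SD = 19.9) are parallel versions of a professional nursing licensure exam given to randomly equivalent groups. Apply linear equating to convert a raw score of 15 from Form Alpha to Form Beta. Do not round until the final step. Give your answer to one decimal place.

Linear equating: y = (SD_Y/SD_X)(x − M_X) + M_Y
y = (19.9/14.4)(15 − 41.3) + 49.0
y = 1.381944 × -26.3 + 49.0 = -36.3451 + 49.0 = 12.7

12.7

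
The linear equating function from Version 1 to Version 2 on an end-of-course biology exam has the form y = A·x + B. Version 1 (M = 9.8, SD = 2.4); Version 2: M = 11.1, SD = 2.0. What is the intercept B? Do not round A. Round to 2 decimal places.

A = SD_Y / SD_X = 2.0 / 2.4 = 0.833333
B = M_Y − A·M_X = 11.1 − 0.833333 × 9.8 = 2.93

2.93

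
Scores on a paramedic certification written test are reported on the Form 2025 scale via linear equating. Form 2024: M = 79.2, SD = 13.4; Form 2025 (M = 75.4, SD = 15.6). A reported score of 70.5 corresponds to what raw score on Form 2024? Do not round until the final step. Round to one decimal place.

Invert y = (SD_Y/SD_X)(x − M_X) + M_Y:
x = (SD_X/SD_Y)(y − M_Y) + M_X = (13.4/15.6)(70.5 − 75.4) + 79.2
x = 0.858974 × -4.900 + 79.2 = 75.0

75.0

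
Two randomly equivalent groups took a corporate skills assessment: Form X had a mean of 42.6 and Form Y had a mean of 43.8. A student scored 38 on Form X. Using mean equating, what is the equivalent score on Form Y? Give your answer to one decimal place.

Mean equating: y = x + (M_Y − M_X) = 38 + (43.8 − 42.6) = 39.2

39.2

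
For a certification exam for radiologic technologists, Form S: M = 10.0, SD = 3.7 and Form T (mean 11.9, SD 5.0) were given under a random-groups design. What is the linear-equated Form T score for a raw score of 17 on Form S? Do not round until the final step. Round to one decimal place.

Linear equating: y = (SD_Y/SD_X)(x − M_X) + M_Y
y = (5.0/3.7)(17 − 10.0) + 11.9
y = 1.351351 × 7.0 + 11.9 = 9.4595 + 11.9 = 21.4

21.4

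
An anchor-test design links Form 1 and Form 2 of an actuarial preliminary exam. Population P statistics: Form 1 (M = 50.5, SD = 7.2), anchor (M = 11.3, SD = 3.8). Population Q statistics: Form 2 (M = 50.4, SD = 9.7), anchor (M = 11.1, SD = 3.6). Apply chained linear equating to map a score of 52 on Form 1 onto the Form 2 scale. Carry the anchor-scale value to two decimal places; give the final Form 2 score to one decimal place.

Form 1 → anchor (Population P): v = (3.8/7.2)(52 − 50.5) + 11.3 = 12.09
anchor → Form 2 (Population Q): y = (9.7/3.6)(12.09 − 11.1) + 50.4 = 53.1

53.1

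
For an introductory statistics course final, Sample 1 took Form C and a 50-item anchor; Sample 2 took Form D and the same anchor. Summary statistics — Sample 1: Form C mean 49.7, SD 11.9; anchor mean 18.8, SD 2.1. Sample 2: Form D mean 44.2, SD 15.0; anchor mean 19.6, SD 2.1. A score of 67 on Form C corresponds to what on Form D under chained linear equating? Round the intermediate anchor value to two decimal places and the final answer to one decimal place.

60.3

Form C → anchor (Sample 1): v = (2.1/11.9)(67 − 49.7) + 18.8 = 21.85
anchor → Form D (Sample 2): y = (15.0/2.1)(21.85 − 19.6) + 44.2 = 60.3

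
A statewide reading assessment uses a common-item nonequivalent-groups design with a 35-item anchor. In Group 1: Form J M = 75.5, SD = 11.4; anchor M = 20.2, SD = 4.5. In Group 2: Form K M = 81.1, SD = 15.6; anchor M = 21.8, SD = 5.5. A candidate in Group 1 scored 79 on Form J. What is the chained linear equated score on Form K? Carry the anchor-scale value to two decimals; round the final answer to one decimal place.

Form J → anchor (Group 1): v = (4.5/11.4)(79 − 75.5) + 20.2 = 21.58
anchor → Form K (Group 2): y = (15.6/5.5)(21.58 − 21.8) + 81.1 = 80.5

80.5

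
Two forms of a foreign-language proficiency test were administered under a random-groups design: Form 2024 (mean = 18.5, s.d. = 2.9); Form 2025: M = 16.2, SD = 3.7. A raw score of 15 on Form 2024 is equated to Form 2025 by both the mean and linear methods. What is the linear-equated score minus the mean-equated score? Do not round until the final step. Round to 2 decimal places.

Mean-equated: 15 + (16.2 − 18.5) = 12.70
Linear-equated: (3.7/2.9)(15 − 18.5) + 16.2 = 11.734
Difference = 11.734 − 12.70 = -0.97

-0.97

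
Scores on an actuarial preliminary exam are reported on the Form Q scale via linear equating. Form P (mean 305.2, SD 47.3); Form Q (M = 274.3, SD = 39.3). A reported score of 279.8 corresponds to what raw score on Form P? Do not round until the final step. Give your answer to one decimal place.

Invert y = (SD_Y/SD_X)(x − M_X) + M_Y:
x = (SD_X/SD_Y)(y − M_Y) + M_X = (47.3/39.3)(279.8 − 274.3) + 305.2
x = 1.203562 × 5.500 + 305.2 = 311.8

311.8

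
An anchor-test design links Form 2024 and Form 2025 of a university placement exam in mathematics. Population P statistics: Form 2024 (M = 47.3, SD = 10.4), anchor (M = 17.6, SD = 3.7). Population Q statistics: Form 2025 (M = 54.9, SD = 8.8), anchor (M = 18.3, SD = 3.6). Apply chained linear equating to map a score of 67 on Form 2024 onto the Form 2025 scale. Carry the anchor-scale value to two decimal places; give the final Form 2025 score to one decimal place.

Form 2024 → anchor (Population P): v = (3.7/10.4)(67 − 47.3) + 17.6 = 24.61
anchor → Form 2025 (Population Q): y = (8.8/3.6)(24.61 − 18.3) + 54.9 = 70.3

70.3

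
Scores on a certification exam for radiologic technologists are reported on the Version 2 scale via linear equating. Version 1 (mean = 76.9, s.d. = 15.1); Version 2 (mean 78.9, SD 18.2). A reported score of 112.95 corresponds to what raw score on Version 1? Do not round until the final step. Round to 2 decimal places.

Invert y = (SD_Y/SD_X)(x − M_X) + M_Y:
x = (SD_X/SD_Y)(y − M_Y) + M_X = (15.1/18.2)(112.95 − 78.9) + 76.9
x = 0.829670 × 34.050 + 76.9 = 105.15

105.15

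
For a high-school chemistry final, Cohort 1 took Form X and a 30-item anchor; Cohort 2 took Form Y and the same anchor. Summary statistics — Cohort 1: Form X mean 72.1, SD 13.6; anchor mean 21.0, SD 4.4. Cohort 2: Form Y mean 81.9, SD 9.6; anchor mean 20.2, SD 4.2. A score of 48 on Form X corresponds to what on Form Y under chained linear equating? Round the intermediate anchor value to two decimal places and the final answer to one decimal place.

65.9

Form X → anchor (Cohort 1): v = (4.4/13.6)(48 − 72.1) + 21.0 = 13.20
anchor → Form Y (Cohort 2): y = (9.6/4.2)(13.20 − 20.2) + 81.9 = 65.9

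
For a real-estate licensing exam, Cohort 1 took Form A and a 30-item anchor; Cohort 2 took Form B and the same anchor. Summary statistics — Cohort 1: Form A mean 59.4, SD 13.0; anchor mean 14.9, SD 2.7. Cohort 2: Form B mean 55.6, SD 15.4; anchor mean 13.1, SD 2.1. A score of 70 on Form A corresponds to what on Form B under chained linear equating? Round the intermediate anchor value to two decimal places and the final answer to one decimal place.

84.9

Form A → anchor (Cohort 1): v = (2.7/13.0)(70 − 59.4) + 14.9 = 17.10
anchor → Form B (Cohort 2): y = (15.4/2.1)(17.10 − 13.1) + 55.6 = 84.9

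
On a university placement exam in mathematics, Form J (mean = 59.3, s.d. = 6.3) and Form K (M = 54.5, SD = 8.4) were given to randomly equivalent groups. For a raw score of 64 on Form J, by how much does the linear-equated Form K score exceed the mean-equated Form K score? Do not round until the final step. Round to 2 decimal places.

Mean-equated: 64 + (54.5 − 59.3) = 59.20
Linear-equated: (8.4/6.3)(64 − 59.3) + 54.5 = 60.767
Difference = 60.767 − 59.20 = 1.57

1.57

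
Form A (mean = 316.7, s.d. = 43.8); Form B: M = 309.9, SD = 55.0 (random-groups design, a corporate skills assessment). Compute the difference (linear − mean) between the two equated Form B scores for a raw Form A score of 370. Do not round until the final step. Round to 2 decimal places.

Mean-equated: 370 + (309.9 − 316.7) = 363.20
Linear-equated: (55.0/43.8)(370 − 316.7) + 309.9 = 376.829
Difference = 376.829 − 363.20 = 13.63

13.63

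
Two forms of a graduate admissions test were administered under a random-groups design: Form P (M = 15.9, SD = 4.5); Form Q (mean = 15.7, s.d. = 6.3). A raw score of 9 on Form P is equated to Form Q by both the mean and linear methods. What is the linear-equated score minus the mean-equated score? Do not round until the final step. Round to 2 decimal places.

Mean-equated: 9 + (15.7 − 15.9) = 8.80
Linear-equated: (6.3/4.5)(9 − 15.9) + 15.7 = 6.040
Difference = 6.040 − 8.80 = -2.76

-2.76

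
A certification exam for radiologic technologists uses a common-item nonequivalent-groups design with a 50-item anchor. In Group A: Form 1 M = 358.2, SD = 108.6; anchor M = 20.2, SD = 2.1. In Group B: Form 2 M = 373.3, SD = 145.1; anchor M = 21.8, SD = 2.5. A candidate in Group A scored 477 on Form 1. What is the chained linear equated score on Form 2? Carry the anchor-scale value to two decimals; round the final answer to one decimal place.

Form 1 → anchor (Group A): v = (2.1/108.6)(477 − 358.2) + 20.2 = 22.50
anchor → Form 2 (Group B): y = (145.1/2.5)(22.50 − 21.8) + 373.3 = 413.9

413.9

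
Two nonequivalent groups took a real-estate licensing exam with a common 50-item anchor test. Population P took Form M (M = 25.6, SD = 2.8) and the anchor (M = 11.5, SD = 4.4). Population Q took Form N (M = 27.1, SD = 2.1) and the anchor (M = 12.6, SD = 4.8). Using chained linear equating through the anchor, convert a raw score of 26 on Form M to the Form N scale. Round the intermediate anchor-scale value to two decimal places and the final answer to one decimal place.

Form M → anchor (Population P): v = (4.4/2.8)(26 − 25.6) + 11.5 = 12.13
anchor → Form N (Population Q): y = (2.1/4.8)(12.13 − 12.6) + 27.1 = 26.9

26.9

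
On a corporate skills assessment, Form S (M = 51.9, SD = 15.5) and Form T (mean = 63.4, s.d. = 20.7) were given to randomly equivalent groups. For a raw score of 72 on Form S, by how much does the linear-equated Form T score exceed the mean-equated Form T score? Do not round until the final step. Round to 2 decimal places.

Mean-equated: 72 + (63.4 − 51.9) = 83.50
Linear-equated: (20.7/15.5)(72 − 51.9) + 63.4 = 90.243
Difference = 90.243 − 83.50 = 6.74

6.74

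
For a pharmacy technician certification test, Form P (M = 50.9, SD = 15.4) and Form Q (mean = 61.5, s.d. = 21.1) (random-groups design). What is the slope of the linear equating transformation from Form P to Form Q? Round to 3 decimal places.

1.370

A = SD_Y / SD_X = 21.1 / 15.4 = 1.370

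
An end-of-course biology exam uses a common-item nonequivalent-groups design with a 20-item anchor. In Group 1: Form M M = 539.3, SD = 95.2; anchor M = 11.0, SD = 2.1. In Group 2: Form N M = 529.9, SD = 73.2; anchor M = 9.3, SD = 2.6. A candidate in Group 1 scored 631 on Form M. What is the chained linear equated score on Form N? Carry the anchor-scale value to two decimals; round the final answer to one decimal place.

634.6

Form M → anchor (Group 1): v = (2.1/95.2)(631 − 539.3) + 11.0 = 13.02
anchor → Form N (Group 2): y = (73.2/2.6)(13.02 − 9.3) + 529.9 = 634.6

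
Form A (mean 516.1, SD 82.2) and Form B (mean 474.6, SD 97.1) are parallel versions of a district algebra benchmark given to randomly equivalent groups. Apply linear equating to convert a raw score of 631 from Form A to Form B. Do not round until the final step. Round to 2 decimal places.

Linear equating: y = (SD_Y/SD_X)(x − M_X) + M_Y
y = (97.1/82.2)(631 − 516.1) + 474.6
y = 1.181265 × 114.9 + 474.6 = 135.7274 + 474.6 = 610.33

610.33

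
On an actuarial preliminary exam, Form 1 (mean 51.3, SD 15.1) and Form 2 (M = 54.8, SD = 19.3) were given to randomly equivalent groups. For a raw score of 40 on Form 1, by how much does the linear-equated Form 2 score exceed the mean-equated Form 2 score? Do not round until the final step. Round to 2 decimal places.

Mean-equated: 40 + (54.8 − 51.3) = 43.50
Linear-equated: (19.3/15.1)(40 − 51.3) + 54.8 = 40.357
Difference = 40.357 − 43.50 = -3.14

-3.14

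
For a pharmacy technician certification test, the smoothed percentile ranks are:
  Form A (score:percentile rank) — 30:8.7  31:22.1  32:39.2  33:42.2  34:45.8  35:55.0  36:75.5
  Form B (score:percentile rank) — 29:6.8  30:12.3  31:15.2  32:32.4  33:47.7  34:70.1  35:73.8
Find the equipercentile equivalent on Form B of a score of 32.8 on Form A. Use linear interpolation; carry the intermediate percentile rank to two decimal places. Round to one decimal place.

32.6

PR of 32.8 on Form A: 39.2 + (32.8 − 32)/(33 − 32) × (42.2 − 39.2) = 41.60
On Form B, PR 41.60 falls between score 32 (PR 32.4) and 33 (PR 47.7).
Interpolate: 32 + (41.60 − 32.4)/(47.7 − 32.4) × (33 − 32) = 32.6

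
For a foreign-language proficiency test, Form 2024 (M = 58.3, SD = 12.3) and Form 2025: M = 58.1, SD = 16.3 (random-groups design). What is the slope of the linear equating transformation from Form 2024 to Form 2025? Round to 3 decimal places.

A = SD_Y / SD_X = 16.3 / 12.3 = 1.325

1.325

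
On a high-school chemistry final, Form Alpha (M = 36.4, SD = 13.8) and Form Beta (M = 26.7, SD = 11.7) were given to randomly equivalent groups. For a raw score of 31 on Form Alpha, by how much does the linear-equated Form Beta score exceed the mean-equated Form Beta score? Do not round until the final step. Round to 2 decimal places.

0.82

Mean-equated: 31 + (26.7 − 36.4) = 21.30
Linear-equated: (11.7/13.8)(31 − 36.4) + 26.7 = 22.122
Difference = 22.122 − 21.30 = 0.82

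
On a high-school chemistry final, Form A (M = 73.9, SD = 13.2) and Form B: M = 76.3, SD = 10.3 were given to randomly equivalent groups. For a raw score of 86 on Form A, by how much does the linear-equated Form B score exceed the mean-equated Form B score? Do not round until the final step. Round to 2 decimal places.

Mean-equated: 86 + (76.3 − 73.9) = 88.40
Linear-equated: (10.3/13.2)(86 − 73.9) + 76.3 = 85.742
Difference = 85.742 − 88.40 = -2.66

-2.66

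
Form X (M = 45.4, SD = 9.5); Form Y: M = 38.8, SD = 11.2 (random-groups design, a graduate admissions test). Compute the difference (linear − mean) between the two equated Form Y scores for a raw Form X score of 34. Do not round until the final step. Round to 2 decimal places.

Mean-equated: 34 + (38.8 − 45.4) = 27.40
Linear-equated: (11.2/9.5)(34 − 45.4) + 38.8 = 25.360
Difference = 25.360 − 27.40 = -2.04

-2.04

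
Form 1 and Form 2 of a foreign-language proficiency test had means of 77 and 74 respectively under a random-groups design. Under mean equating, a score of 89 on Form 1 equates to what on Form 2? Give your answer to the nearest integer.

Mean equating: y = x + (M_Y − M_X) = 89 + (74 − 77) = 86

86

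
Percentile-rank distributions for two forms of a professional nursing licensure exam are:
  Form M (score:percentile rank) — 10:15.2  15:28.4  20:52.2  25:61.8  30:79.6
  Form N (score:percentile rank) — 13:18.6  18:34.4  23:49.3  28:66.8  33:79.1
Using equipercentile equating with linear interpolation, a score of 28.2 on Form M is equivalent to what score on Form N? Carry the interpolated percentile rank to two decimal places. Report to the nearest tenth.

PR of 28.2 on Form M: 61.8 + (28.2 − 25)/(30 − 25) × (79.6 − 61.8) = 73.19
On Form N, PR 73.19 falls between score 28 (PR 66.8) and 33 (PR 79.1).
Interpolate: 28 + (73.19 − 66.8)/(79.1 − 66.8) × (33 − 28) = 30.6

30.6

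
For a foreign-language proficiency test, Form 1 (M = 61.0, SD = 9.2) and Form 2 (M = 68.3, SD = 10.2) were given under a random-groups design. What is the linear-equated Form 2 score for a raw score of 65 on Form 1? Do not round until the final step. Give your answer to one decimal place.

Linear equating: y = (SD_Y/SD_X)(x − M_X) + M_Y
y = (10.2/9.2)(65 − 61.0) + 68.3
y = 1.108696 × 4.0 + 68.3 = 4.4348 + 68.3 = 72.7

72.7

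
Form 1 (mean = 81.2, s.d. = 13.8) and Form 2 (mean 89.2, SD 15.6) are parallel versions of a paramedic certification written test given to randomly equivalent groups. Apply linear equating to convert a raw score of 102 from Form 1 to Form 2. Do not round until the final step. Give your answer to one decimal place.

112.7

Linear equating: y = (SD_Y/SD_X)(x − M_X) + M_Y
y = (15.6/13.8)(102 − 81.2) + 89.2
y = 1.130435 × 20.8 + 89.2 = 23.5130 + 89.2 = 112.7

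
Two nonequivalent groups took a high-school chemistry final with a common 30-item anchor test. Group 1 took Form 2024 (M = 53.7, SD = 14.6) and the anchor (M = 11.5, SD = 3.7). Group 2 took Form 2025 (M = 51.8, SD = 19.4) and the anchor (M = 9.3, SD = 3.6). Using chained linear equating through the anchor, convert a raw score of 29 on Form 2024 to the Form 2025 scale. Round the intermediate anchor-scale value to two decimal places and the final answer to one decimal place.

Form 2024 → anchor (Group 1): v = (3.7/14.6)(29 − 53.7) + 11.5 = 5.24
anchor → Form 2025 (Group 2): y = (19.4/3.6)(5.24 − 9.3) + 51.8 = 29.9

29.9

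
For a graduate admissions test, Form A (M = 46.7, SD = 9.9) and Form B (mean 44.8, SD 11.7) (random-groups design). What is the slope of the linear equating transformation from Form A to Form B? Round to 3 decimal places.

A = SD_Y / SD_X = 11.7 / 9.9 = 1.182

1.182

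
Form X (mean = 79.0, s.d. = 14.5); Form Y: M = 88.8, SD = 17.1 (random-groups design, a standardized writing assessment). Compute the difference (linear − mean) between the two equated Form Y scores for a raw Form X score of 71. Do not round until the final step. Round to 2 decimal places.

Mean-equated: 71 + (88.8 − 79.0) = 80.80
Linear-equated: (17.1/14.5)(71 − 79.0) + 88.8 = 79.366
Difference = 79.366 − 80.80 = -1.43

-1.43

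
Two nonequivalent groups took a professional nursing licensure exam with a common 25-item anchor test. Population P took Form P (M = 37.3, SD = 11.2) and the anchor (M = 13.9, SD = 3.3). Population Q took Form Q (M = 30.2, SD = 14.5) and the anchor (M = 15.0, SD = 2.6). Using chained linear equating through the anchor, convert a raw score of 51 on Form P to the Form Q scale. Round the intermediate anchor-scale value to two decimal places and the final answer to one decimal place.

46.6

Form P → anchor (Population P): v = (3.3/11.2)(51 − 37.3) + 13.9 = 17.94
anchor → Form Q (Population Q): y = (14.5/2.6)(17.94 − 15.0) + 30.2 = 46.6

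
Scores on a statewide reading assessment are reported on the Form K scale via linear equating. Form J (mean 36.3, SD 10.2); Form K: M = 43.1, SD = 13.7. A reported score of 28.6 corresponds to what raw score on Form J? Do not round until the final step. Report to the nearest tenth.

25.5

Invert y = (SD_Y/SD_X)(x − M_X) + M_Y:
x = (SD_X/SD_Y)(y − M_Y) + M_X = (10.2/13.7)(28.6 − 43.1) + 36.3
x = 0.744526 × -14.500 + 36.3 = 25.5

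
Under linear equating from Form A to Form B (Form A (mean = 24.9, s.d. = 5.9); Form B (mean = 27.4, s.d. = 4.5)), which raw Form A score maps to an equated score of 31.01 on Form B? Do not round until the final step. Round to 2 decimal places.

Invert y = (SD_Y/SD_X)(x − M_X) + M_Y:
x = (SD_X/SD_Y)(y − M_Y) + M_X = (5.9/4.5)(31.01 − 27.4) + 24.9
x = 1.311111 × 3.610 + 24.9 = 29.63

29.63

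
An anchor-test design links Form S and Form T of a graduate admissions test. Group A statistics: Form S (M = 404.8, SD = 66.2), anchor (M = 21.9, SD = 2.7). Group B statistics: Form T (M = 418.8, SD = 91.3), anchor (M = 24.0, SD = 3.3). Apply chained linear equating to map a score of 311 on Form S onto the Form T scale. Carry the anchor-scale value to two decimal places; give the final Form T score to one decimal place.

254.7

Form S → anchor (Group A): v = (2.7/66.2)(311 − 404.8) + 21.9 = 18.07
anchor → Form T (Group B): y = (91.3/3.3)(18.07 − 24.0) + 418.8 = 254.7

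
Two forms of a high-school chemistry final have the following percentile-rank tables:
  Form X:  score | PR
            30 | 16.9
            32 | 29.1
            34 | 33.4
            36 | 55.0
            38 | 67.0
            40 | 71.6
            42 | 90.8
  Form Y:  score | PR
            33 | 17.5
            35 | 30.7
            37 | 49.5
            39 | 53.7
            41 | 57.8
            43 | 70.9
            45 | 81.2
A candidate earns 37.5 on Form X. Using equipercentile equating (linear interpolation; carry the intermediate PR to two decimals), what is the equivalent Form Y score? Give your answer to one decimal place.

41.9

PR of 37.5 on Form X: 55.0 + (37.5 − 36)/(38 − 36) × (67.0 − 55.0) = 64.00
On Form Y, PR 64.00 falls between score 41 (PR 57.8) and 43 (PR 70.9).
Interpolate: 41 + (64.00 − 57.8)/(70.9 − 57.8) × (43 − 41) = 41.9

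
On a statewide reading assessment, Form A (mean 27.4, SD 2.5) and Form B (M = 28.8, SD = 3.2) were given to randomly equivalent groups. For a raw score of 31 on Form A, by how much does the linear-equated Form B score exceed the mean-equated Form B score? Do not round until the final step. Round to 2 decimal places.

Mean-equated: 31 + (28.8 − 27.4) = 32.40
Linear-equated: (3.2/2.5)(31 − 27.4) + 28.8 = 33.408
Difference = 33.408 − 32.40 = 1.01

1.01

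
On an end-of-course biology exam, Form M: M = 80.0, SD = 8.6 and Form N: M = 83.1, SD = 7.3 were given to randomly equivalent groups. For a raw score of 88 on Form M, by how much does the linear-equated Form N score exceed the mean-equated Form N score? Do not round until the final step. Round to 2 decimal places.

Mean-equated: 88 + (83.1 − 80.0) = 91.10
Linear-equated: (7.3/8.6)(88 − 80.0) + 83.1 = 89.891
Difference = 89.891 − 91.10 = -1.21

-1.21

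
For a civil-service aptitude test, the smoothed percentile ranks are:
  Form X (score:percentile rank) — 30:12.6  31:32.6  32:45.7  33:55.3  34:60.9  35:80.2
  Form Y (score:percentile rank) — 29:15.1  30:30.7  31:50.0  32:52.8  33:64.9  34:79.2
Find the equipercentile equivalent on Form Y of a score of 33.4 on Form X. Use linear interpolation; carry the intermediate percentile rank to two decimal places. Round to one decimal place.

32.4

PR of 33.4 on Form X: 55.3 + (33.4 − 33)/(34 − 33) × (60.9 − 55.3) = 57.54
On Form Y, PR 57.54 falls between score 32 (PR 52.8) and 33 (PR 64.9).
Interpolate: 32 + (57.54 − 52.8)/(64.9 − 52.8) × (33 − 32) = 32.4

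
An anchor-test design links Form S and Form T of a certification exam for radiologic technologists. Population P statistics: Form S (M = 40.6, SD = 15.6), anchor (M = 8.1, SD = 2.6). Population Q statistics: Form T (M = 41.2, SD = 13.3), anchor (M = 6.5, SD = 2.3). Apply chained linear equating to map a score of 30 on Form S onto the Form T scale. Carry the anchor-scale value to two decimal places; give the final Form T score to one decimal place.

Form S → anchor (Population P): v = (2.6/15.6)(30 − 40.6) + 8.1 = 6.33
anchor → Form T (Population Q): y = (13.3/2.3)(6.33 − 6.5) + 41.2 = 40.2

40.2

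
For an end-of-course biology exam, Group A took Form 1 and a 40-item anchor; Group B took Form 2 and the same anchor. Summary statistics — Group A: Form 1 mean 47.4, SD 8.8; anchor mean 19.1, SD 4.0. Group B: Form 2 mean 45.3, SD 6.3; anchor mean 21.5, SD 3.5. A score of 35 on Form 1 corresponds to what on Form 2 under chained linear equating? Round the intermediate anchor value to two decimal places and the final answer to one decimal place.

Form 1 → anchor (Group A): v = (4.0/8.8)(35 − 47.4) + 19.1 = 13.46
anchor → Form 2 (Group B): y = (6.3/3.5)(13.46 − 21.5) + 45.3 = 30.8

30.8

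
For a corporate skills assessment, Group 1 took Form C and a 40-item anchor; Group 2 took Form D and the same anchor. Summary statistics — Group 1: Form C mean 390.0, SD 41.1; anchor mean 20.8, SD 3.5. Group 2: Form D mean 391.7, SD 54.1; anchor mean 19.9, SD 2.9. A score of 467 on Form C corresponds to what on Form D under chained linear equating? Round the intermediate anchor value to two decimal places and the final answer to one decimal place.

530.9

Form C → anchor (Group 1): v = (3.5/41.1)(467 − 390.0) + 20.8 = 27.36
anchor → Form D (Group 2): y = (54.1/2.9)(27.36 − 19.9) + 391.7 = 530.9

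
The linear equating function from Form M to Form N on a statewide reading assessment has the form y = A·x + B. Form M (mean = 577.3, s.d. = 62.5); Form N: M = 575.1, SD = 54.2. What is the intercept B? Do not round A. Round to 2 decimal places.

74.47

A = SD_Y / SD_X = 54.2 / 62.5 = 0.867200
B = M_Y − A·M_X = 575.1 − 0.867200 × 577.3 = 74.47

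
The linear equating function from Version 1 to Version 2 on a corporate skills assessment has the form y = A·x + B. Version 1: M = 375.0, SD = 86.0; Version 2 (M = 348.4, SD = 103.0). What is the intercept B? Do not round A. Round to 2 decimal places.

A = SD_Y / SD_X = 103.0 / 86.0 = 1.197674
B = M_Y − A·M_X = 348.4 − 1.197674 × 375.0 = -100.73

-100.73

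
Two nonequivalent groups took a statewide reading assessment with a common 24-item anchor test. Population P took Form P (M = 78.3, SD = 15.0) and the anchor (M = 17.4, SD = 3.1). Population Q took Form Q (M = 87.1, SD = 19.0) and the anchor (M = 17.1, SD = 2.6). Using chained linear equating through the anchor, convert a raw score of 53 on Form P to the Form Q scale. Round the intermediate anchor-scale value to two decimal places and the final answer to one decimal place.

Form P → anchor (Population P): v = (3.1/15.0)(53 − 78.3) + 17.4 = 12.17
anchor → Form Q (Population Q): y = (19.0/2.6)(12.17 − 17.1) + 87.1 = 51.1

51.1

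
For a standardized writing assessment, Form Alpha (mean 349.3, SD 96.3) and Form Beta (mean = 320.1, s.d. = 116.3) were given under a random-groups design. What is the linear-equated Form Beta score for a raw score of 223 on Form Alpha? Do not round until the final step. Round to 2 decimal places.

167.57

Linear equating: y = (SD_Y/SD_X)(x − M_X) + M_Y
y = (116.3/96.3)(223 − 349.3) + 320.1
y = 1.207684 × -126.3 + 320.1 = -152.5305 + 320.1 = 167.57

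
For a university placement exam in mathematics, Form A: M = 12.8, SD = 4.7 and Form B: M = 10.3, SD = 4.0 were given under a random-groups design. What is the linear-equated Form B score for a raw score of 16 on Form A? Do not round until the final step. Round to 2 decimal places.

13.02

Linear equating: y = (SD_Y/SD_X)(x − M_X) + M_Y
y = (4.0/4.7)(16 − 12.8) + 10.3
y = 0.851064 × 3.2 + 10.3 = 2.7234 + 10.3 = 13.02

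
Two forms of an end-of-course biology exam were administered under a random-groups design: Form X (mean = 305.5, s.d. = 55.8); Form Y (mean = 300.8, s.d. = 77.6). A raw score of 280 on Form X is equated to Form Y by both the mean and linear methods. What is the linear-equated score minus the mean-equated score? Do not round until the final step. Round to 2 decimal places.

Mean-equated: 280 + (300.8 − 305.5) = 275.30
Linear-equated: (77.6/55.8)(280 − 305.5) + 300.8 = 265.338
Difference = 265.338 − 275.30 = -9.96

-9.96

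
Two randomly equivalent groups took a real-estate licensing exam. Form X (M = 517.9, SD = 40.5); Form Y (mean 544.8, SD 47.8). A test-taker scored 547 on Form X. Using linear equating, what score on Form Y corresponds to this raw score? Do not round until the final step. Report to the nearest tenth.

579.1

Linear equating: y = (SD_Y/SD_X)(x − M_X) + M_Y
y = (47.8/40.5)(547 − 517.9) + 544.8
y = 1.180247 × 29.1 + 544.8 = 34.3452 + 544.8 = 579.1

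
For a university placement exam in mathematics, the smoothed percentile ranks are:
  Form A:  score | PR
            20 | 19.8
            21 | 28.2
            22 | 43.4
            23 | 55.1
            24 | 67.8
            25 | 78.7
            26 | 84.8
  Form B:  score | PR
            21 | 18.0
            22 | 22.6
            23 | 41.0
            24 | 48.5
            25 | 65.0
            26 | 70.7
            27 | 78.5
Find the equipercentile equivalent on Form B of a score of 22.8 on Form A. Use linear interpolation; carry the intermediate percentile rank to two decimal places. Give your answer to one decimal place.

PR of 22.8 on Form A: 43.4 + (22.8 − 22)/(23 − 22) × (55.1 − 43.4) = 52.76
On Form B, PR 52.76 falls between score 24 (PR 48.5) and 25 (PR 65.0).
Interpolate: 24 + (52.76 − 48.5)/(65.0 − 48.5) × (25 − 24) = 24.3

24.3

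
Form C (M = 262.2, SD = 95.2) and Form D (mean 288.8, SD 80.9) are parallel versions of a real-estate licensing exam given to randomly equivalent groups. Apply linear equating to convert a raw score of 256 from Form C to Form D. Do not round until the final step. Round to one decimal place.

283.5

Linear equating: y = (SD_Y/SD_X)(x − M_X) + M_Y
y = (80.9/95.2)(256 − 262.2) + 288.8
y = 0.849790 × -6.2 + 288.8 = -5.2687 + 288.8 = 283.5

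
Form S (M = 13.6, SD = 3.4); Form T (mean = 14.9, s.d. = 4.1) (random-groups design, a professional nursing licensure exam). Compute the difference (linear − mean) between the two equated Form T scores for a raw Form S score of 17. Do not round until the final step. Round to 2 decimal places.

Mean-equated: 17 + (14.9 − 13.6) = 18.30
Linear-equated: (4.1/3.4)(17 − 13.6) + 14.9 = 19.000
Difference = 19.000 − 18.30 = 0.70

0.70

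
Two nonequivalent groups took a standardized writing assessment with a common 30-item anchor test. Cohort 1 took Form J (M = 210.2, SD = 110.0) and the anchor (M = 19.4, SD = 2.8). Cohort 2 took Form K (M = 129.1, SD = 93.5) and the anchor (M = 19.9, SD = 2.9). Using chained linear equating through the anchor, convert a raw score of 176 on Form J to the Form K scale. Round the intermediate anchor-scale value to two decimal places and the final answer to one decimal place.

Form J → anchor (Cohort 1): v = (2.8/110.0)(176 − 210.2) + 19.4 = 18.53
anchor → Form K (Cohort 2): y = (93.5/2.9)(18.53 − 19.9) + 129.1 = 84.9

84.9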